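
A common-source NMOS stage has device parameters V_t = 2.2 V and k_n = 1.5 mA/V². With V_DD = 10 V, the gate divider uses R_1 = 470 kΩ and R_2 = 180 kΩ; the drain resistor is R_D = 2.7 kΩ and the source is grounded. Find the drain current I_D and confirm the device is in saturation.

V_G = V_DD·R_2/(R_1+R_2) = 10×180/650 = 2.77 V. With the source grounded, V_GS = V_G = 2.77 V.
Assume saturation: I_D = (k_n/2)(V_GS − V_t)² = (1.5/2)×(2.77 − 2.2)² = 0.75×0.569² = 0.243 mA.
V_DS = V_DD − I_D·R_D = 10 − 0.243×2.7 = 9.34 V.
Saturation requires V_DS ≥ V_GS − V_t = 0.569 V; 9.34 ≥ 0.569 ✓.

I_D ≈ 0.24 mA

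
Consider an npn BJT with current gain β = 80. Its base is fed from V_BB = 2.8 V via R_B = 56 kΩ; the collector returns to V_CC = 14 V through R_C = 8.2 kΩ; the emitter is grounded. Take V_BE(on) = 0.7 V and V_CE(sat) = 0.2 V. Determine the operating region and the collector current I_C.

saturation; I_C ≈ 1.7 mA

Assume active: I_B = (2.8 − 0.7)/56 = 0.0375 mA, giving I_C = β·I_B = 3 mA.
But then V_CE = 14 − 3×8.2 = -10.6 V < V_CE(sat) = 0.2 V — impossible in the active region.
So the transistor is saturated. With V_CE = 0.2 V, I_C = (V_CC − 0.2)/R_C = 13.8/8.2 = 1.68 mA.
Check: β·I_B = 3 mA > I_C = 1.68 mA, confirming saturation.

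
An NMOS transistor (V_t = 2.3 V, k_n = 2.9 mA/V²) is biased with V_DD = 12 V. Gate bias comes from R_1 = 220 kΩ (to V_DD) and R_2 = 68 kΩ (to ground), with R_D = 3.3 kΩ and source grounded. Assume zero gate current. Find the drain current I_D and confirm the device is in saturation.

I_D ≈ 0.41 mA

V_G = V_DD·R_2/(R_1+R_2) = 12×68/288 = 2.83 V. With the source grounded, V_GS = V_G = 2.83 V.
Assume saturation: I_D = (k_n/2)(V_GS − V_t)² = (2.9/2)×(2.83 − 2.3)² = 1.45×0.533² = 0.412 mA.
V_DS = V_DD − I_D·R_D = 12 − 0.412×3.3 = 10.6 V.
Saturation requires V_DS ≥ V_GS − V_t = 0.533 V; 10.6 ≥ 0.533 ✓.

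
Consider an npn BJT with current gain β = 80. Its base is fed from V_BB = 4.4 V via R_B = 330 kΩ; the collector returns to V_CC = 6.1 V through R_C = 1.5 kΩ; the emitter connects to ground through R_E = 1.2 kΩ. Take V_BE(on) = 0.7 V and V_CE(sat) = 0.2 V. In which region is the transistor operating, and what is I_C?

active; I_C ≈ 0.69 mA

Assume active. Base-emitter loop: I_B = (V_BB − V_BE)/(R_B + (β+1)R_E) = (4.4 − 0.7)/(330 + 81×1.2) = 0.00866 mA.
I_C = β·I_B = 80×0.00866 = 0.693 mA.
V_CE = V_CC − I_C·R_C − I_E·R_E = 6.1 − 0.693×1.5 − 0.702×1.2 = 4.22 V > V_CE(sat), so the active-region assumption holds.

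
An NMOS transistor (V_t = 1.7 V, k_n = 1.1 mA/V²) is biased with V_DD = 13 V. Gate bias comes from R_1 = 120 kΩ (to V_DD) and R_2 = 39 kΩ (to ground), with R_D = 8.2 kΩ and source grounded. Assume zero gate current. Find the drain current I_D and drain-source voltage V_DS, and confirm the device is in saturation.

I_D ≈ 1.2 mA, V_DS ≈ 3 V

V_G = V_DD·R_2/(R_1+R_2) = 13×39/159 = 3.19 V. With the source grounded, V_GS = V_G = 3.19 V.
Assume saturation: I_D = (k_n/2)(V_GS − V_t)² = (1.1/2)×(3.19 − 1.7)² = 0.55×1.49² = 1.22 mA.
V_DS = V_DD − I_D·R_D = 13 − 1.22×8.2 = 3.01 V.
Saturation requires V_DS ≥ V_GS − V_t = 1.49 V; 3.01 ≥ 1.49 ✓.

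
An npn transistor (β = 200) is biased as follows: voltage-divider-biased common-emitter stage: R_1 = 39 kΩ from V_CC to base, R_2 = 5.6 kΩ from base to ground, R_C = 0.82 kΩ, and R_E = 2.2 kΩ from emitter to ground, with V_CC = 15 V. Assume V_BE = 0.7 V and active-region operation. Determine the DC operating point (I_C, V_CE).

Thevenize the base divider: V_Th = V_CC·R_2/(R_1+R_2) = 15×5.6/44.6 = 1.88 V, R_Th = R_1‖R_2 = 4.9 kΩ.
Base-emitter loop: V_Th = I_B·R_Th + V_BE + (β+1)I_B·R_E, so I_B = (1.88 − 0.7) / (4.9 + 201×2.2) = 0.00265 mA.
I_C = β·I_B = 200×0.00265 = 0.529 mA, and I_E = (β+1)I_B = 0.532 mA.
V_CE = V_CC − I_C·R_C − I_E·R_E = 15 − 0.529×0.82 − 0.532×2.2 = 13.4 V.
V_CE = 13.4 V > 0.2 V confirms active-region operation.

I_C ≈ 0.53 mA, V_CE ≈ 13 V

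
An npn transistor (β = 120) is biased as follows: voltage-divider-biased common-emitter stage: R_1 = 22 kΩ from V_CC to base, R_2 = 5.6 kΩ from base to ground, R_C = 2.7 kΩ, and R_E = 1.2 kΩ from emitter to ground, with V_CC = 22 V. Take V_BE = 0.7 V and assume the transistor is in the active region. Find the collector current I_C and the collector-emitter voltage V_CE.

Thevenize the base divider: V_Th = V_CC·R_2/(R_1+R_2) = 22×5.6/27.6 = 4.46 V, R_Th = R_1‖R_2 = 4.46 kΩ.
Base-emitter loop: V_Th = I_B·R_Th + V_BE + (β+1)I_B·R_E, so I_B = (4.46 − 0.7) / (4.46 + 121×1.2) = 0.0251 mA.
I_C = β·I_B = 120×0.0251 = 3.02 mA, and I_E = (β+1)I_B = 3.04 mA.
V_CE = V_CC − I_C·R_C − I_E·R_E = 22 − 3.02×2.7 − 3.04×1.2 = 10.2 V.
V_CE = 10.2 V > 0.2 V confirms active-region operation.

I_C ≈ 3 mA, V_CE ≈ 10 V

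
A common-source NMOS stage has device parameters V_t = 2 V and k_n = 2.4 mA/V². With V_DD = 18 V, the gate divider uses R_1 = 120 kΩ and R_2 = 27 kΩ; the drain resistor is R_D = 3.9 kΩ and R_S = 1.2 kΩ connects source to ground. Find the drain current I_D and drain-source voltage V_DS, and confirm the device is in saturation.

V_G = V_DD·R_2/(R_1+R_2) = 18×27/147 = 3.31 V.
Assume saturation: I_D = (k_n/2)(V_GS − V_t)² with V_GS = V_G − I_D·R_S = 3.31 − 1.2·I_D.
Substituting gives 1.73·I_D² − 4.76·I_D + 2.05 = 0, with roots I_D = 0.533 or 2.22 mA.
The root I_D = 2.22 mA gives V_GS = 0.639 V ≤ V_t, so take I_D = 0.533 mA.
Then V_GS = 2.67 V and V_DS = V_DD − I_D(R_D+R_S) = 18 − 0.533×5.1 = 15.3 V.
Saturation requires V_DS ≥ V_GS − V_t = 0.666 V; 15.3 ≥ 0.666 ✓.

I_D ≈ 0.53 mA, V_DS ≈ 15 V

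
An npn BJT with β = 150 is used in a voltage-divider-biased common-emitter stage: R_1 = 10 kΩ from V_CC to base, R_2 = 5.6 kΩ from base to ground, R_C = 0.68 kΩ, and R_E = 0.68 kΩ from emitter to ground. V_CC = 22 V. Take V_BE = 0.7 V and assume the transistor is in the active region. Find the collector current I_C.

Thevenize the base divider: V_Th = V_CC·R_2/(R_1+R_2) = 22×5.6/15.6 = 7.9 V, R_Th = R_1‖R_2 = 3.59 kΩ.
Base-emitter loop: V_Th = I_B·R_Th + V_BE + (β+1)I_B·R_E, so I_B = (7.9 − 0.7) / (3.59 + 151×0.68) = 0.0677 mA.
I_C = β·I_B = 150×0.0677 = 10.2 mA, and I_E = (β+1)I_B = 10.2 mA.
V_CE = V_CC − I_C·R_C − I_E·R_E = 22 − 10.2×0.68 − 10.2×0.68 = 8.14 V.
V_CE = 8.14 V > 0.2 V confirms active-region operation.

I_C ≈ 10 mA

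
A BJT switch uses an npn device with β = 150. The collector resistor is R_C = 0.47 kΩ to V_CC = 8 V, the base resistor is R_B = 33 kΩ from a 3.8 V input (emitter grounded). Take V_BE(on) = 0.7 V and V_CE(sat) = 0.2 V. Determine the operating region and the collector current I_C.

active; I_C ≈ 14 mA

Assume active. Base-emitter loop: I_B = (V_BB − V_BE)/R_B = (3.8 − 0.7)/33 = 0.0939 mA.
I_C = β·I_B = 150×0.0939 = 14.1 mA.
V_CE = V_CC − I_C·R_C = 8 − 14.1×0.47 = 1.38 V > V_CE(sat), so the active-region assumption holds.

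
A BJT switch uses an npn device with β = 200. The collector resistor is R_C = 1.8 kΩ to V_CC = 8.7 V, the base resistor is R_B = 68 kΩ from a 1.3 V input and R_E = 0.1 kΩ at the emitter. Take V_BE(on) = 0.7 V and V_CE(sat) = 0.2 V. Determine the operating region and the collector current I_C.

Assume active. Base-emitter loop: I_B = (V_BB − V_BE)/(R_B + (β+1)R_E) = (1.3 − 0.7)/(68 + 201×0.1) = 0.00681 mA.
I_C = β·I_B = 200×0.00681 = 1.36 mA.
V_CE = V_CC − I_C·R_C − I_E·R_E = 8.7 − 1.36×1.8 − 1.37×0.1 = 6.11 V > V_CE(sat), so the active-region assumption holds.

active; I_C ≈ 1.4 mA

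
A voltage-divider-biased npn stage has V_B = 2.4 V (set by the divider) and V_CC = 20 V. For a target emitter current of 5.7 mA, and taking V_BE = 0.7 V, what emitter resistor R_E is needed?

V_E = V_B − V_BE = 2.4 − 0.7 = 1.7 V.
R_E = V_E / I_E = 1.7 / 5.7 = 0.298 kΩ.

R_E ≈ 0.3 kΩ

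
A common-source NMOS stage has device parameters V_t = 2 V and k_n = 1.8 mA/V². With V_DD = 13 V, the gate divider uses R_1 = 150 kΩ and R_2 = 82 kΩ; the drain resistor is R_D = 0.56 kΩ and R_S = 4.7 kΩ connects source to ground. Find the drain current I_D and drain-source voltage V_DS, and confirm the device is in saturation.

V_G = V_DD·R_2/(R_1+R_2) = 13×82/232 = 4.59 V.
Assume saturation: I_D = (k_n/2)(V_GS − V_t)² with V_GS = V_G − I_D·R_S = 4.59 − 4.7·I_D.
Substituting gives 19.9·I_D² − 23·I_D + 6.06 = 0, with roots I_D = 0.409 or 0.746 mA.
The root I_D = 0.746 mA gives V_GS = 1.09 V ≤ V_t, so take I_D = 0.409 mA.
Then V_GS = 2.67 V and V_DS = V_DD − I_D(R_D+R_S) = 13 − 0.409×5.26 = 10.9 V.
Saturation requires V_DS ≥ V_GS − V_t = 0.674 V; 10.9 ≥ 0.674 ✓.

I_D ≈ 0.41 mA, V_DS ≈ 11 V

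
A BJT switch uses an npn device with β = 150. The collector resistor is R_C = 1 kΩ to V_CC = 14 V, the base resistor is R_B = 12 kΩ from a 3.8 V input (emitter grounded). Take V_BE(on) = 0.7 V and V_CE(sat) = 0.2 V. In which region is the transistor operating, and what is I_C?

saturation; I_C ≈ 14 mA

Assume active: I_B = (3.8 − 0.7)/12 = 0.258 mA, giving I_C = β·I_B = 38.7 mA.
But then V_CE = 14 − 38.7×1 = -24.7 V < V_CE(sat) = 0.2 V — impossible in the active region.
So the transistor is saturated. With V_CE = 0.2 V, I_C = (V_CC − 0.2)/R_C = 13.8/1 = 13.8 mA.
Check: β·I_B = 38.7 mA > I_C = 13.8 mA, confirming saturation.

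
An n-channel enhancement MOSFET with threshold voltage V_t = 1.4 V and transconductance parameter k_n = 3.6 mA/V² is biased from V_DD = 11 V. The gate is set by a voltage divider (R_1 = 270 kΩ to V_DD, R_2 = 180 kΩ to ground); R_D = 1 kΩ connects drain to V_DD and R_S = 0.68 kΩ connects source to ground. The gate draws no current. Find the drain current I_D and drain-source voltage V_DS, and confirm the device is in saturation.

V_G = V_DD·R_2/(R_1+R_2) = 11×180/450 = 4.4 V.
Assume saturation: I_D = (k_n/2)(V_GS − V_t)² with V_GS = V_G − I_D·R_S = 4.4 − 0.68·I_D.
Substituting gives 0.832·I_D² − 8.34·I_D + 16.2 = 0, with roots I_D = 2.63 or 7.39 mA.
The root I_D = 7.39 mA gives V_GS = -0.626 V ≤ V_t, so take I_D = 2.63 mA.
Then V_GS = 2.61 V and V_DS = V_DD − I_D(R_D+R_S) = 11 − 2.63×1.68 = 6.58 V.
Saturation requires V_DS ≥ V_GS − V_t = 1.21 V; 6.58 ≥ 1.21 ✓.

I_D ≈ 2.6 mA, V_DS ≈ 6.6 V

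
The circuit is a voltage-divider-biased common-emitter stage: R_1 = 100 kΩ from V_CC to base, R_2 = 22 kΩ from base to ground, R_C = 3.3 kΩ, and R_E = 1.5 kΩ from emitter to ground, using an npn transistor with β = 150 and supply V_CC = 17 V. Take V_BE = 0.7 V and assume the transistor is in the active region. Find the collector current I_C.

Thevenize the base divider: V_Th = V_CC·R_2/(R_1+R_2) = 17×22/122 = 3.07 V, R_Th = R_1‖R_2 = 18 kΩ.
Base-emitter loop: V_Th = I_B·R_Th + V_BE + (β+1)I_B·R_E, so I_B = (3.07 − 0.7) / (18 + 151×1.5) = 0.00967 mA.
I_C = β·I_B = 150×0.00967 = 1.45 mA, and I_E = (β+1)I_B = 1.46 mA.
V_CE = V_CC − I_C·R_C − I_E·R_E = 17 − 1.45×3.3 − 1.46×1.5 = 10 V.
V_CE = 10 V > 0.2 V confirms active-region operation.

I_C ≈ 1.5 mA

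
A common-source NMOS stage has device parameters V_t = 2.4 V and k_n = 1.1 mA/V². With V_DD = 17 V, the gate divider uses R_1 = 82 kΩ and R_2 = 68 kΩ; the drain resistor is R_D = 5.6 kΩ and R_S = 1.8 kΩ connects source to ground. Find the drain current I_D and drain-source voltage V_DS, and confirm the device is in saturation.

I_D ≈ 1.9 mA, V_DS ≈ 2.8 V

V_G = V_DD·R_2/(R_1+R_2) = 17×68/150 = 7.71 V.
Assume saturation: I_D = (k_n/2)(V_GS − V_t)² with V_GS = V_G − I_D·R_S = 7.71 − 1.8·I_D.
Substituting gives 1.78·I_D² − 11.5·I_D + 15.5 = 0, with roots I_D = 1.91 or 4.55 mA.
The root I_D = 4.55 mA gives V_GS = -0.475 V ≤ V_t, so take I_D = 1.91 mA.
Then V_GS = 4.26 V and V_DS = V_DD − I_D(R_D+R_S) = 17 − 1.91×7.4 = 2.85 V.
Saturation requires V_DS ≥ V_GS − V_t = 1.86 V; 2.85 ≥ 1.86 ✓.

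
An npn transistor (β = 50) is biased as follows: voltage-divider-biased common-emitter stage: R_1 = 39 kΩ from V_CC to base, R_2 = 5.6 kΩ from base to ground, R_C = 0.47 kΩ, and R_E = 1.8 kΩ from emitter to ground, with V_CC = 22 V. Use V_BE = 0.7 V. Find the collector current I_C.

I_C ≈ 1.1 mA

Thevenize the base divider: V_Th = V_CC·R_2/(R_1+R_2) = 22×5.6/44.6 = 2.76 V, R_Th = R_1‖R_2 = 4.9 kΩ.
Base-emitter loop: V_Th = I_B·R_Th + V_BE + (β+1)I_B·R_E, so I_B = (2.76 − 0.7) / (4.9 + 51×1.8) = 0.0213 mA.
I_C = β·I_B = 50×0.0213 = 1.07 mA, and I_E = (β+1)I_B = 1.09 mA.
V_CE = V_CC − I_C·R_C − I_E·R_E = 22 − 1.07×0.47 − 1.09×1.8 = 19.5 V.
V_CE = 19.5 V > 0.2 V confirms active-region operation.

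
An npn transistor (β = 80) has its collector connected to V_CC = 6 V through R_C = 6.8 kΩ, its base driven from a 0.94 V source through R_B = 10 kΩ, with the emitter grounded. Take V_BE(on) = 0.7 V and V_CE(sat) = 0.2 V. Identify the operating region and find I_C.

saturation; I_C ≈ 0.85 mA

Assume active: I_B = (0.94 − 0.7)/10 = 0.024 mA, giving I_C = β·I_B = 1.92 mA.
But then V_CE = 6 − 1.92×6.8 = -7.06 V < V_CE(sat) = 0.2 V — impossible in the active region.
So the transistor is saturated. With V_CE = 0.2 V, I_C = (V_CC − 0.2)/R_C = 5.8/6.8 = 0.853 mA.
Check: β·I_B = 1.92 mA > I_C = 0.853 mA, confirming saturation.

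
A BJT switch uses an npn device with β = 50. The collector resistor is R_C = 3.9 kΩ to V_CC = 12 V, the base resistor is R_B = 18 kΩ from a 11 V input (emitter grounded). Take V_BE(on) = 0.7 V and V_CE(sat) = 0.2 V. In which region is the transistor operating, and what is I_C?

saturation; I_C ≈ 3 mA

Assume active: I_B = (11 − 0.7)/18 = 0.572 mA, giving I_C = β·I_B = 28.6 mA.
But then V_CE = 12 − 28.6×3.9 = -99.6 V < V_CE(sat) = 0.2 V — impossible in the active region.
So the transistor is saturated. With V_CE = 0.2 V, I_C = (V_CC − 0.2)/R_C = 11.8/3.9 = 3.03 mA.
Check: β·I_B = 28.6 mA > I_C = 3.03 mA, confirming saturation.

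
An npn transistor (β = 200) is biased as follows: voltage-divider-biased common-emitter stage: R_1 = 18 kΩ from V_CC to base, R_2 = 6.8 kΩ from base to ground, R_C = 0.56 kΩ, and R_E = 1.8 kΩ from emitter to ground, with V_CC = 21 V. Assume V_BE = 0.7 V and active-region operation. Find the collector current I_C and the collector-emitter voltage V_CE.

I_C ≈ 2.8 mA, V_CE ≈ 14 V

Thevenize the base divider: V_Th = V_CC·R_2/(R_1+R_2) = 21×6.8/24.8 = 5.76 V, R_Th = R_1‖R_2 = 4.94 kΩ.
Base-emitter loop: V_Th = I_B·R_Th + V_BE + (β+1)I_B·R_E, so I_B = (5.76 − 0.7) / (4.94 + 201×1.8) = 0.0138 mA.
I_C = β·I_B = 200×0.0138 = 2.76 mA, and I_E = (β+1)I_B = 2.77 mA.
V_CE = V_CC − I_C·R_C − I_E·R_E = 21 − 2.76×0.56 − 2.77×1.8 = 14.5 V.
V_CE = 14.5 V > 0.2 V confirms active-region operation.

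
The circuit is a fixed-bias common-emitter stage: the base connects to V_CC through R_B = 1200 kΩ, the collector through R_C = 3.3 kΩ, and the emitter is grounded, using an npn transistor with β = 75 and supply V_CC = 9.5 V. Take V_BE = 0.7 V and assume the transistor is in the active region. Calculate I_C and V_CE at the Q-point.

Base loop: V_CC = I_B·R_B + V_BE, so I_B = (9.5 − 0.7)/1200 kΩ = 0.00733 mA.
In the active region I_C = β·I_B = 75 × 0.00733 = 0.55 mA.
Collector loop: V_CE = V_CC − I_C·R_C = 9.5 − 0.55×3.3 = 7.69 V.
Since V_CE = 7.69 V > V_CE(sat) ≈ 0.2 V, the transistor is in the active region as assumed.

I_C ≈ 0.55 mA, V_CE ≈ 7.7 V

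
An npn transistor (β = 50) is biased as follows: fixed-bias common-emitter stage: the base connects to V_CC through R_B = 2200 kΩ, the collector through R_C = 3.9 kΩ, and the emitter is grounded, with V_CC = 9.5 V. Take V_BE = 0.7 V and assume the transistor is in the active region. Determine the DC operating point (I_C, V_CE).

Base loop: V_CC = I_B·R_B + V_BE, so I_B = (9.5 − 0.7)/2200 kΩ = 0.004 mA.
In the active region I_C = β·I_B = 50 × 0.004 = 0.2 mA.
Collector loop: V_CE = V_CC − I_C·R_C = 9.5 − 0.2×3.9 = 8.72 V.
Since V_CE = 8.72 V > V_CE(sat) ≈ 0.2 V, the transistor is in the active region as assumed.

I_C ≈ 0.2 mA, V_CE ≈ 8.7 V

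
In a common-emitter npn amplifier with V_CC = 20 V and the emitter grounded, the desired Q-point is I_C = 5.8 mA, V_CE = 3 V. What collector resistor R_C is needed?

R_C ≈ 2.9 kΩ

Collector loop: V_CC = I_C·R_C + V_CE.
R_C = (V_CC − V_CE)/I_C = (20 − 3)/5.8 = 2.93 kΩ.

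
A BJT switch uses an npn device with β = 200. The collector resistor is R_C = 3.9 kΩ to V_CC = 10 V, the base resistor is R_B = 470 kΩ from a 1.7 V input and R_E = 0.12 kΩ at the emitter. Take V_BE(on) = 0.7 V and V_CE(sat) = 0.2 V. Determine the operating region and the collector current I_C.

Assume active. Base-emitter loop: I_B = (V_BB − V_BE)/(R_B + (β+1)R_E) = (1.7 − 0.7)/(470 + 201×0.12) = 0.00202 mA.
I_C = β·I_B = 200×0.00202 = 0.405 mA.
V_CE = V_CC − I_C·R_C − I_E·R_E = 10 − 0.405×3.9 − 0.407×0.12 = 8.37 V > V_CE(sat), so the active-region assumption holds.

active; I_C ≈ 0.4 mA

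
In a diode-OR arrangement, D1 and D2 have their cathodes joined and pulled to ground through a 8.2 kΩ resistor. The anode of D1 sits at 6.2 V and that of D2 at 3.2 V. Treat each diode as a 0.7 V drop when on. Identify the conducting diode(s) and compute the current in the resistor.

Assume both conduct. Then node N would need to be at both 6.2−0.7 = 5.5 V and 3.2−0.7 = 2.5 V, which is impossible.
Assume only D1 conducts: V_N = 6.2 − 0.7 = 5.5 V, so I_R = 5.5/8.2 = 0.671 mA.
Check D2: its anode-to-cathode voltage is 3.2 − 5.5 = -2.3 V < 0.7 V, so it is off. The assumption is consistent.

Only D1 conducts; I_R ≈ 0.67 mA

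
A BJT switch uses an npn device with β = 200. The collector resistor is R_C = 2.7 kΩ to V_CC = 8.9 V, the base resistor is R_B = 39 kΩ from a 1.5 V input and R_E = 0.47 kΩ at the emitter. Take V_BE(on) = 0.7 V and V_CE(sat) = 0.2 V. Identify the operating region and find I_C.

active; I_C ≈ 1.2 mA

Assume active. Base-emitter loop: I_B = (V_BB − V_BE)/(R_B + (β+1)R_E) = (1.5 − 0.7)/(39 + 201×0.47) = 0.00599 mA.
I_C = β·I_B = 200×0.00599 = 1.2 mA.
V_CE = V_CC − I_C·R_C − I_E·R_E = 8.9 − 1.2×2.7 − 1.2×0.47 = 5.1 V > V_CE(sat), so the active-region assumption holds.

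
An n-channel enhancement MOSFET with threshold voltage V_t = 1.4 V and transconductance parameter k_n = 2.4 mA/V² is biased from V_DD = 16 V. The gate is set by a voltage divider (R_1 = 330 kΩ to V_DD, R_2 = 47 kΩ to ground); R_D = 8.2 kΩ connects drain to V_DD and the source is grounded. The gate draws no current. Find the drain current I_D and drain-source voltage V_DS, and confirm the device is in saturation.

V_G = V_DD·R_2/(R_1+R_2) = 16×47/377 = 1.99 V. With the source grounded, V_GS = V_G = 1.99 V.
Assume saturation: I_D = (k_n/2)(V_GS − V_t)² = (2.4/2)×(1.99 − 1.4)² = 1.2×0.595² = 0.424 mA.
V_DS = V_DD − I_D·R_D = 16 − 0.424×8.2 = 12.5 V.
Saturation requires V_DS ≥ V_GS − V_t = 0.595 V; 12.5 ≥ 0.595 ✓.

I_D ≈ 0.42 mA, V_DS ≈ 13 V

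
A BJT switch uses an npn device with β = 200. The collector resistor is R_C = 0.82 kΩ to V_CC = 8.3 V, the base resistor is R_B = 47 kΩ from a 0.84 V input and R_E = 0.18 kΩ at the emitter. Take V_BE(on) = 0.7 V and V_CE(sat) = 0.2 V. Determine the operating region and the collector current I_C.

Assume active. Base-emitter loop: I_B = (V_BB − V_BE)/(R_B + (β+1)R_E) = (0.84 − 0.7)/(47 + 201×0.18) = 0.00168 mA.
I_C = β·I_B = 200×0.00168 = 0.337 mA.
V_CE = V_CC − I_C·R_C − I_E·R_E = 8.3 − 0.337×0.82 − 0.338×0.18 = 7.96 V > V_CE(sat), so the active-region assumption holds.

active; I_C ≈ 0.34 mA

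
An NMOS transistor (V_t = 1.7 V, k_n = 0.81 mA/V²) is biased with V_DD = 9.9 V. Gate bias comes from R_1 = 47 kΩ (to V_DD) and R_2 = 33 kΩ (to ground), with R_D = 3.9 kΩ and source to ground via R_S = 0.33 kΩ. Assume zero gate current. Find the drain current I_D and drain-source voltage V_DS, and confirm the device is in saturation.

V_G = V_DD·R_2/(R_1+R_2) = 9.9×33/80 = 4.08 V.
Assume saturation: I_D = (k_n/2)(V_GS − V_t)² with V_GS = V_G − I_D·R_S = 4.08 − 0.33·I_D.
Substituting gives 0.0441·I_D² − 1.64·I_D + 2.3 = 0, with roots I_D = 1.46 or 35.7 mA.
The root I_D = 35.7 mA gives V_GS = -7.68 V ≤ V_t, so take I_D = 1.46 mA.
Then V_GS = 3.6 V and V_DS = V_DD − I_D(R_D+R_S) = 9.9 − 1.46×4.23 = 3.71 V.
Saturation requires V_DS ≥ V_GS − V_t = 1.9 V; 3.71 ≥ 1.9 ✓.

I_D ≈ 1.5 mA, V_DS ≈ 3.7 V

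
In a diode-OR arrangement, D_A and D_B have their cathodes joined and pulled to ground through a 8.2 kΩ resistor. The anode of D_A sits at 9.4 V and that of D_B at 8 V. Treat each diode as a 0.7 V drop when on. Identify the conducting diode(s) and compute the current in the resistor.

Assume both conduct. Then node N would need to be at both 9.4−0.7 = 8.7 V and 8−0.7 = 7.3 V, which is impossible.
Assume only D_A conducts: V_N = 9.4 − 0.7 = 8.7 V, so I_R = 8.7/8.2 = 1.06 mA.
Check D_B: its anode-to-cathode voltage is 8 − 8.7 = -0.7 V < 0.7 V, so it is off. The assumption is consistent.

Only D_A conducts; I_R ≈ 1.1 mA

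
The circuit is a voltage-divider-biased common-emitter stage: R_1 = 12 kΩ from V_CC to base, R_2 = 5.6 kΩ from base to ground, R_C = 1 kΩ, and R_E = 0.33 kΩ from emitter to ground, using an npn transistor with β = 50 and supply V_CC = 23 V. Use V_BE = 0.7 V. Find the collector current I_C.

I_C ≈ 16 mA

Thevenize the base divider: V_Th = V_CC·R_2/(R_1+R_2) = 23×5.6/17.6 = 7.32 V, R_Th = R_1‖R_2 = 3.82 kΩ.
Base-emitter loop: V_Th = I_B·R_Th + V_BE + (β+1)I_B·R_E, so I_B = (7.32 − 0.7) / (3.82 + 51×0.33) = 0.321 mA.
I_C = β·I_B = 50×0.321 = 16 mA, and I_E = (β+1)I_B = 16.3 mA.
V_CE = V_CC − I_C·R_C − I_E·R_E = 23 − 16×1 − 16.3×0.33 = 1.58 V.
V_CE = 1.58 V > 0.2 V confirms active-region operation.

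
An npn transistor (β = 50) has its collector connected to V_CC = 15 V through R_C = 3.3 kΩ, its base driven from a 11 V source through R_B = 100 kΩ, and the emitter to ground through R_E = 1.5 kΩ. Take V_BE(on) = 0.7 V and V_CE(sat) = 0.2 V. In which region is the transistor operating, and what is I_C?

Assume active. Base-emitter loop: I_B = (V_BB − V_BE)/(R_B + (β+1)R_E) = (11 − 0.7)/(100 + 51×1.5) = 0.0584 mA.
I_C = β·I_B = 50×0.0584 = 2.92 mA.
V_CE = V_CC − I_C·R_C − I_E·R_E = 15 − 2.92×3.3 − 2.98×1.5 = 0.907 V > V_CE(sat), so the active-region assumption holds.

active; I_C ≈ 2.9 mA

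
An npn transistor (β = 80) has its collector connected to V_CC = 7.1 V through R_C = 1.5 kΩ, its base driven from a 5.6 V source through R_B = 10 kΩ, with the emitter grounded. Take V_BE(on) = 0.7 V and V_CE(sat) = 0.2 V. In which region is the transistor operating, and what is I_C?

saturation; I_C ≈ 4.6 mA

Assume active: I_B = (5.6 − 0.7)/10 = 0.49 mA, giving I_C = β·I_B = 39.2 mA.
But then V_CE = 7.1 − 39.2×1.5 = -51.7 V < V_CE(sat) = 0.2 V — impossible in the active region.
So the transistor is saturated. With V_CE = 0.2 V, I_C = (V_CC − 0.2)/R_C = 6.9/1.5 = 4.6 mA.
Check: β·I_B = 39.2 mA > I_C = 4.6 mA, confirming saturation.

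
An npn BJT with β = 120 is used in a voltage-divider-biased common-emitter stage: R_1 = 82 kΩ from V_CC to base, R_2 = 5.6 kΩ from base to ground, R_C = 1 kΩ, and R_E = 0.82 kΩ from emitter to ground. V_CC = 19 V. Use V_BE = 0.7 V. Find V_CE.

V_CE ≈ 18 V

Thevenize the base divider: V_Th = V_CC·R_2/(R_1+R_2) = 19×5.6/87.6 = 1.21 V, R_Th = R_1‖R_2 = 5.24 kΩ.
Base-emitter loop: V_Th = I_B·R_Th + V_BE + (β+1)I_B·R_E, so I_B = (1.21 − 0.7) / (5.24 + 121×0.82) = 0.00493 mA.
I_C = β·I_B = 120×0.00493 = 0.591 mA, and I_E = (β+1)I_B = 0.596 mA.
V_CE = V_CC − I_C·R_C − I_E·R_E = 19 − 0.591×1 − 0.596×0.82 = 17.9 V.
V_CE = 17.9 V > 0.2 V confirms active-region operation.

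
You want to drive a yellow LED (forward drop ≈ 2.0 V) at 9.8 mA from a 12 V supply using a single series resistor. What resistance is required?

The resistor drops V_S − V_D = 12 − 2.0 = 10 V at 9.8 mA.
R = 10 V / 9.8 mA = 1.02 kΩ.

R ≈ 1 kΩ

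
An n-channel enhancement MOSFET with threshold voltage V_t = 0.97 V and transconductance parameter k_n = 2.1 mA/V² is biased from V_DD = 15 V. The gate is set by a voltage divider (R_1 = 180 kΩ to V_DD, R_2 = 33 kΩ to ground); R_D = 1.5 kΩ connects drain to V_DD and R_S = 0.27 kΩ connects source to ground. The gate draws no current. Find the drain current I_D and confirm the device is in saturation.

I_D ≈ 1.1 mA

V_G = V_DD·R_2/(R_1+R_2) = 15×33/213 = 2.32 V.
Assume saturation: I_D = (k_n/2)(V_GS − V_t)² with V_GS = V_G − I_D·R_S = 2.32 − 0.27·I_D.
Substituting gives 0.0765·I_D² − 1.77·I_D + 1.92 = 0, with roots I_D = 1.15 or 21.9 mA.
The root I_D = 21.9 mA gives V_GS = -3.6 V ≤ V_t, so take I_D = 1.15 mA.
Then V_GS = 2.01 V and V_DS = V_DD − I_D(R_D+R_S) = 15 − 1.15×1.77 = 13 V.
Saturation requires V_DS ≥ V_GS − V_t = 1.04 V; 13 ≥ 1.04 ✓.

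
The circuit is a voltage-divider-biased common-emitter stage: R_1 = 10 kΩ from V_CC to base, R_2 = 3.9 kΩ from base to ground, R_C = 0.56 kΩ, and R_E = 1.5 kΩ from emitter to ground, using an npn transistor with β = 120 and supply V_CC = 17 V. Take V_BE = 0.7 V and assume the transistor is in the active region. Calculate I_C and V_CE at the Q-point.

Thevenize the base divider: V_Th = V_CC·R_2/(R_1+R_2) = 17×3.9/13.9 = 4.77 V, R_Th = R_1‖R_2 = 2.81 kΩ.
Base-emitter loop: V_Th = I_B·R_Th + V_BE + (β+1)I_B·R_E, so I_B = (4.77 − 0.7) / (2.81 + 121×1.5) = 0.0221 mA.
I_C = β·I_B = 120×0.0221 = 2.65 mA, and I_E = (β+1)I_B = 2.67 mA.
V_CE = V_CC − I_C·R_C − I_E·R_E = 17 − 2.65×0.56 − 2.67×1.5 = 11.5 V.
V_CE = 11.5 V > 0.2 V confirms active-region operation.

I_C ≈ 2.6 mA, V_CE ≈ 12 V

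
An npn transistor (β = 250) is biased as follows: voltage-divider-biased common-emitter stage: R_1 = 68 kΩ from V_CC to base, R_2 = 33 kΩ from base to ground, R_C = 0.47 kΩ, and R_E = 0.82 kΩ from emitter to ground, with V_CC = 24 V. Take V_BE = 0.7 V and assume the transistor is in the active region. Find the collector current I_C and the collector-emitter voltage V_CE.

I_C ≈ 7.8 mA, V_CE ≈ 14 V

Thevenize the base divider: V_Th = V_CC·R_2/(R_1+R_2) = 24×33/101 = 7.84 V, R_Th = R_1‖R_2 = 22.2 kΩ.
Base-emitter loop: V_Th = I_B·R_Th + V_BE + (β+1)I_B·R_E, so I_B = (7.84 − 0.7) / (22.2 + 251×0.82) = 0.0313 mA.
I_C = β·I_B = 250×0.0313 = 7.83 mA, and I_E = (β+1)I_B = 7.86 mA.
V_CE = V_CC − I_C·R_C − I_E·R_E = 24 − 7.83×0.47 − 7.86×0.82 = 13.9 V.
V_CE = 13.9 V > 0.2 V confirms active-region operation.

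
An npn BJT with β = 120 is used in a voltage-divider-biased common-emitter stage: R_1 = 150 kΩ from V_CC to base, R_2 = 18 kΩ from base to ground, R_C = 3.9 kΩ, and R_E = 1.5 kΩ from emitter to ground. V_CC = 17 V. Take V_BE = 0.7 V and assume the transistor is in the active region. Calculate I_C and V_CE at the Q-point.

Thevenize the base divider: V_Th = V_CC·R_2/(R_1+R_2) = 17×18/168 = 1.82 V, R_Th = R_1‖R_2 = 16.1 kΩ.
Base-emitter loop: V_Th = I_B·R_Th + V_BE + (β+1)I_B·R_E, so I_B = (1.82 − 0.7) / (16.1 + 121×1.5) = 0.00568 mA.
I_C = β·I_B = 120×0.00568 = 0.681 mA, and I_E = (β+1)I_B = 0.687 mA.
V_CE = V_CC − I_C·R_C − I_E·R_E = 17 − 0.681×3.9 − 0.687×1.5 = 13.3 V.
V_CE = 13.3 V > 0.2 V confirms active-region operation.

I_C ≈ 0.68 mA, V_CE ≈ 13 V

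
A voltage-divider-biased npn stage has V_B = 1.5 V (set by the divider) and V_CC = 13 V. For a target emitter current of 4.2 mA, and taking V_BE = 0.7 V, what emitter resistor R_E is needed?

R_E ≈ 0.19 kΩ

V_E = V_B − V_BE = 1.5 − 0.7 = 0.8 V.
R_E = V_E / I_E = 0.8 / 4.2 = 0.19 kΩ.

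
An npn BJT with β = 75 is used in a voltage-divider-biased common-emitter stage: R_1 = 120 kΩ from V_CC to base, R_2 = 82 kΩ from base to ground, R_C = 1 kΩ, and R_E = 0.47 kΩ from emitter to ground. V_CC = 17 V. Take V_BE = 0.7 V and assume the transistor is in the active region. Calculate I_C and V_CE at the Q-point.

I_C ≈ 5.5 mA, V_CE ≈ 8.9 V

Thevenize the base divider: V_Th = V_CC·R_2/(R_1+R_2) = 17×82/202 = 6.9 V, R_Th = R_1‖R_2 = 48.7 kΩ.
Base-emitter loop: V_Th = I_B·R_Th + V_BE + (β+1)I_B·R_E, so I_B = (6.9 − 0.7) / (48.7 + 76×0.47) = 0.0734 mA.
I_C = β·I_B = 75×0.0734 = 5.51 mA, and I_E = (β+1)I_B = 5.58 mA.
V_CE = V_CC − I_C·R_C − I_E·R_E = 17 − 5.51×1 − 5.58×0.47 = 8.87 V.
V_CE = 8.87 V > 0.2 V confirms active-region operation.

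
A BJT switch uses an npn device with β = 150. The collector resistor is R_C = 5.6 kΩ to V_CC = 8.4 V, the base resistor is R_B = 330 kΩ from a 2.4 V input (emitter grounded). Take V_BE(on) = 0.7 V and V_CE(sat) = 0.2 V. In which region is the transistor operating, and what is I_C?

Assume active. Base-emitter loop: I_B = (V_BB − V_BE)/R_B = (2.4 − 0.7)/330 = 0.00515 mA.
I_C = β·I_B = 150×0.00515 = 0.773 mA.
V_CE = V_CC − I_C·R_C = 8.4 − 0.773×5.6 = 4.07 V > V_CE(sat), so the active-region assumption holds.

active; I_C ≈ 0.77 mA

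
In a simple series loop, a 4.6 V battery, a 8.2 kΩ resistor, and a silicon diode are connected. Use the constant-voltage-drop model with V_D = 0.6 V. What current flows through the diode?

KVL around the loop: 4.6 = V_D + I·R = 0.6 + I × 8.2 kΩ.
So I = (4.6 − 0.6) / 8.2 kΩ = 4 / 8.2 = 0.488 mA.

I ≈ 0.49 mA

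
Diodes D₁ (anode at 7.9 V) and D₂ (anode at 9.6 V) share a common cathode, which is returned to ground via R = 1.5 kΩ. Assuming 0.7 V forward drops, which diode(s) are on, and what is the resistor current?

Only D₂ conducts; I_R ≈ 5.9 mA

Assume both conduct. Then node N would need to be at both 7.9−0.7 = 7.2 V and 9.6−0.7 = 8.9 V, which is impossible.
Assume only D₂ conducts: V_N = 9.6 − 0.7 = 8.9 V, so I_R = 8.9/1.5 = 5.93 mA.
Check D₁: its anode-to-cathode voltage is 7.9 − 8.9 = -1 V < 0.7 V, so it is off. The assumption is consistent.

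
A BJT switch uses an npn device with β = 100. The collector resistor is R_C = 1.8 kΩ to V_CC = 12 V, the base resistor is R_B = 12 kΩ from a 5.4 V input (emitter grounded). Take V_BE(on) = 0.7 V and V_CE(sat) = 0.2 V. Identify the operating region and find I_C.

Assume active: I_B = (5.4 − 0.7)/12 = 0.392 mA, giving I_C = β·I_B = 39.2 mA.
But then V_CE = 12 − 39.2×1.8 = -58.5 V < V_CE(sat) = 0.2 V — impossible in the active region.
So the transistor is saturated. With V_CE = 0.2 V, I_C = (V_CC − 0.2)/R_C = 11.8/1.8 = 6.56 mA.
Check: β·I_B = 39.2 mA > I_C = 6.56 mA, confirming saturation.

saturation; I_C ≈ 6.6 mA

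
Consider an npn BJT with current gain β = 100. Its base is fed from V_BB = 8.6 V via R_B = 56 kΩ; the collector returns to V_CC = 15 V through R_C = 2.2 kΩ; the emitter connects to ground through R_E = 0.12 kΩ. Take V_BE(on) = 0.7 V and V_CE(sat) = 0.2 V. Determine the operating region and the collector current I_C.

Assume active: I_B = (8.6 − 0.7)/(56 + 101×0.12) = 0.116 mA, I_C = β·I_B = 11.6 mA.
Then V_CE = 15 − 11.6×2.2 − 11.7×0.12 = -11.9 V < 0.2 V — the active assumption fails.
Re-solve with V_CE = 0.2 V. KCL at the emitter: V_E/R_E = (V_BB−0.7−V_E)/R_B + (V_CC−0.2−V_E)/R_C, giving V_E = 0.78 V.
I_C = (V_CC − 0.2 − V_E)/R_C = (14.8 − 0.78)/2.2 = 6.37 mA.
Check: I_B = (7.9 − 0.78)/56 = 0.127 mA, and β·I_B = 12.7 mA > I_C, confirming saturation.

saturation; I_C ≈ 6.4 mA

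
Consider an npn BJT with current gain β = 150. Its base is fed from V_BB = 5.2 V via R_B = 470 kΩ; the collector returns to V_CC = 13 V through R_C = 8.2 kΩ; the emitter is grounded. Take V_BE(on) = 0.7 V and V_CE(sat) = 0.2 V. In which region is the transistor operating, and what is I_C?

active; I_C ≈ 1.4 mA

Assume active. Base-emitter loop: I_B = (V_BB − V_BE)/R_B = (5.2 − 0.7)/470 = 0.00957 mA.
I_C = β·I_B = 150×0.00957 = 1.44 mA.
V_CE = V_CC − I_C·R_C = 13 − 1.44×8.2 = 1.22 V > V_CE(sat), so the active-region assumption holds.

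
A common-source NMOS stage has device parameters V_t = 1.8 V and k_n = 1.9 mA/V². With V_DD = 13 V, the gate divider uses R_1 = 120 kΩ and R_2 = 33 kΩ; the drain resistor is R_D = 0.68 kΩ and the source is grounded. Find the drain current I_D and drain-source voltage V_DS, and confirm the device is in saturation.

V_G = V_DD·R_2/(R_1+R_2) = 13×33/153 = 2.8 V. With the source grounded, V_GS = V_G = 2.8 V.
Assume saturation: I_D = (k_n/2)(V_GS − V_t)² = (1.9/2)×(2.8 − 1.8)² = 0.95×1² = 0.957 mA.
V_DS = V_DD − I_D·R_D = 13 − 0.957×0.68 = 12.3 V.
Saturation requires V_DS ≥ V_GS − V_t = 1 V; 12.3 ≥ 1 ✓.

I_D ≈ 0.96 mA, V_DS ≈ 12 V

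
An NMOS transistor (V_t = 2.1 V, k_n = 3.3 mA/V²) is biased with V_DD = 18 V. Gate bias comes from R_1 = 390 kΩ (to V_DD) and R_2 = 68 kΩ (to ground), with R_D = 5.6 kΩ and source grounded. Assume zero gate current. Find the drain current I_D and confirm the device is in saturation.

I_D ≈ 0.54 mA

V_G = V_DD·R_2/(R_1+R_2) = 18×68/458 = 2.67 V. With the source grounded, V_GS = V_G = 2.67 V.
Assume saturation: I_D = (k_n/2)(V_GS − V_t)² = (3.3/2)×(2.67 − 2.1)² = 1.65×0.572² = 0.541 mA.
V_DS = V_DD − I_D·R_D = 18 − 0.541×5.6 = 15 V.
Saturation requires V_DS ≥ V_GS − V_t = 0.572 V; 15 ≥ 0.572 ✓.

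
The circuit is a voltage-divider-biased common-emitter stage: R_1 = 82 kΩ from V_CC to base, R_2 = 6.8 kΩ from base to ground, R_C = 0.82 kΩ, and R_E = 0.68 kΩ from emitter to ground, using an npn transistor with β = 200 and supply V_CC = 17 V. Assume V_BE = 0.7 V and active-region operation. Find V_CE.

Thevenize the base divider: V_Th = V_CC·R_2/(R_1+R_2) = 17×6.8/88.8 = 1.3 V, R_Th = R_1‖R_2 = 6.28 kΩ.
Base-emitter loop: V_Th = I_B·R_Th + V_BE + (β+1)I_B·R_E, so I_B = (1.3 − 0.7) / (6.28 + 201×0.68) = 0.00421 mA.
I_C = β·I_B = 200×0.00421 = 0.842 mA, and I_E = (β+1)I_B = 0.846 mA.
V_CE = V_CC − I_C·R_C − I_E·R_E = 17 − 0.842×0.82 − 0.846×0.68 = 15.7 V.
V_CE = 15.7 V > 0.2 V confirms active-region operation.

V_CE ≈ 16 V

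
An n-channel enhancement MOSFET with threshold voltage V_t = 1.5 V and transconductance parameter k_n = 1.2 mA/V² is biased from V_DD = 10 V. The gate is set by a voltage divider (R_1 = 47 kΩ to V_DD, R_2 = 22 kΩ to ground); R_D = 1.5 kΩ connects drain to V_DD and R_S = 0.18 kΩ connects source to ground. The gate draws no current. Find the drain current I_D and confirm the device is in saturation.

V_G = V_DD·R_2/(R_1+R_2) = 10×22/69 = 3.19 V.
Assume saturation: I_D = (k_n/2)(V_GS − V_t)² with V_GS = V_G − I_D·R_S = 3.19 − 0.18·I_D.
Substituting gives 0.0194·I_D² − 1.36·I_D + 1.71 = 0, with roots I_D = 1.28 or 68.9 mA.
The root I_D = 68.9 mA gives V_GS = -9.22 V ≤ V_t, so take I_D = 1.28 mA.
Then V_GS = 2.96 V and V_DS = V_DD − I_D(R_D+R_S) = 10 − 1.28×1.68 = 7.86 V.
Saturation requires V_DS ≥ V_GS − V_t = 1.46 V; 7.86 ≥ 1.46 ✓.

I_D ≈ 1.3 mA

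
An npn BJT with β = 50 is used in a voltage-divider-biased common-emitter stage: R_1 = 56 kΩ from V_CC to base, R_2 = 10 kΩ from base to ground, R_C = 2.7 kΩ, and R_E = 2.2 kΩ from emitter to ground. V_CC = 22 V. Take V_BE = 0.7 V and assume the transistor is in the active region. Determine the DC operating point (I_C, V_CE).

I_C ≈ 1.1 mA, V_CE ≈ 17 V

Thevenize the base divider: V_Th = V_CC·R_2/(R_1+R_2) = 22×10/66 = 3.33 V, R_Th = R_1‖R_2 = 8.48 kΩ.
Base-emitter loop: V_Th = I_B·R_Th + V_BE + (β+1)I_B·R_E, so I_B = (3.33 − 0.7) / (8.48 + 51×2.2) = 0.0218 mA.
I_C = β·I_B = 50×0.0218 = 1.09 mA, and I_E = (β+1)I_B = 1.11 mA.
V_CE = V_CC − I_C·R_C − I_E·R_E = 22 − 1.09×2.7 − 1.11×2.2 = 16.6 V.
V_CE = 16.6 V > 0.2 V confirms active-region operation.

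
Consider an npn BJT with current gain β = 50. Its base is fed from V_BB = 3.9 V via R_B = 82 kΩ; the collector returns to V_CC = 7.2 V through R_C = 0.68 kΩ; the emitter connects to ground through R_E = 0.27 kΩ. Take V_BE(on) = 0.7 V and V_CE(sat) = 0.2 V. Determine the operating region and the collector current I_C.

Assume active. Base-emitter loop: I_B = (V_BB − V_BE)/(R_B + (β+1)R_E) = (3.9 − 0.7)/(82 + 51×0.27) = 0.0334 mA.
I_C = β·I_B = 50×0.0334 = 1.67 mA.
V_CE = V_CC − I_C·R_C − I_E·R_E = 7.2 − 1.67×0.68 − 1.7×0.27 = 5.6 V > V_CE(sat), so the active-region assumption holds.

active; I_C ≈ 1.7 mA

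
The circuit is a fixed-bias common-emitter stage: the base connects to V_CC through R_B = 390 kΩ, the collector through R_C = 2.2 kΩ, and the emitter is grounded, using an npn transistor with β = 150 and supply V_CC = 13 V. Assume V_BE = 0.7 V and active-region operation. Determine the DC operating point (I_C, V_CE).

I_C ≈ 4.7 mA, V_CE ≈ 2.6 V

Base loop: V_CC = I_B·R_B + V_BE, so I_B = (13 − 0.7)/390 kΩ = 0.0315 mA.
In the active region I_C = β·I_B = 150 × 0.0315 = 4.73 mA.
Collector loop: V_CE = V_CC − I_C·R_C = 13 − 4.73×2.2 = 2.59 V.
Since V_CE = 2.59 V > V_CE(sat) ≈ 0.2 V, the transistor is in the active region as assumed.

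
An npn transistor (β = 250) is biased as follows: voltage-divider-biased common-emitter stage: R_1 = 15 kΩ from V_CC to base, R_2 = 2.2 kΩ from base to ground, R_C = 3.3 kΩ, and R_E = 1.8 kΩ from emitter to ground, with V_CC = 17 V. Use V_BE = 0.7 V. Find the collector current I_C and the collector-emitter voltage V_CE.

Thevenize the base divider: V_Th = V_CC·R_2/(R_1+R_2) = 17×2.2/17.2 = 2.17 V, R_Th = R_1‖R_2 = 1.92 kΩ.
Base-emitter loop: V_Th = I_B·R_Th + V_BE + (β+1)I_B·R_E, so I_B = (2.17 − 0.7) / (1.92 + 251×1.8) = 0.00325 mA.
I_C = β·I_B = 250×0.00325 = 0.812 mA, and I_E = (β+1)I_B = 0.816 mA.
V_CE = V_CC − I_C·R_C − I_E·R_E = 17 − 0.812×3.3 − 0.816×1.8 = 12.9 V.
V_CE = 12.9 V > 0.2 V confirms active-region operation.

I_C ≈ 0.81 mA, V_CE ≈ 13 V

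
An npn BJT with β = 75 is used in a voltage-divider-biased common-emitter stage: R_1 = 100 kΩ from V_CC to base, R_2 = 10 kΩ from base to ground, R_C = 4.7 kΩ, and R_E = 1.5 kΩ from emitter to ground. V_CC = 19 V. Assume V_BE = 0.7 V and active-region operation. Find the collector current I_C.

I_C ≈ 0.63 mA

Thevenize the base divider: V_Th = V_CC·R_2/(R_1+R_2) = 19×10/110 = 1.73 V, R_Th = R_1‖R_2 = 9.09 kΩ.
Base-emitter loop: V_Th = I_B·R_Th + V_BE + (β+1)I_B·R_E, so I_B = (1.73 − 0.7) / (9.09 + 76×1.5) = 0.00835 mA.
I_C = β·I_B = 75×0.00835 = 0.626 mA, and I_E = (β+1)I_B = 0.634 mA.
V_CE = V_CC − I_C·R_C − I_E·R_E = 19 − 0.626×4.7 − 0.634×1.5 = 15.1 V.
V_CE = 15.1 V > 0.2 V confirms active-region operation.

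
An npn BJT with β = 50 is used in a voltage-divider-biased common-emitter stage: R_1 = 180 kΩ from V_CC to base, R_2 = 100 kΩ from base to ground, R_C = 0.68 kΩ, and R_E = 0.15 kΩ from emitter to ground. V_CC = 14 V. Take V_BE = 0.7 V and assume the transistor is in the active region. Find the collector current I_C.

Thevenize the base divider: V_Th = V_CC·R_2/(R_1+R_2) = 14×100/280 = 5 V, R_Th = R_1‖R_2 = 64.3 kΩ.
Base-emitter loop: V_Th = I_B·R_Th + V_BE + (β+1)I_B·R_E, so I_B = (5 − 0.7) / (64.3 + 51×0.15) = 0.0598 mA.
I_C = β·I_B = 50×0.0598 = 2.99 mA, and I_E = (β+1)I_B = 3.05 mA.
V_CE = V_CC − I_C·R_C − I_E·R_E = 14 − 2.99×0.68 − 3.05×0.15 = 11.5 V.
V_CE = 11.5 V > 0.2 V confirms active-region operation.

I_C ≈ 3 mA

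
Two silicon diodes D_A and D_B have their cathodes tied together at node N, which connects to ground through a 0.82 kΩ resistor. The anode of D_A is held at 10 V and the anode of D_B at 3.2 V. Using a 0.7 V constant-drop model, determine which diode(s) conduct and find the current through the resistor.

Only D_A conducts; I_R ≈ 11 mA

Assume both conduct. Then node N would need to be at both 10−0.7 = 9.3 V and 3.2−0.7 = 2.5 V, which is impossible.
Assume only D_A conducts: V_N = 10 − 0.7 = 9.3 V, so I_R = 9.3/0.82 = 11.3 mA.
Check D_B: its anode-to-cathode voltage is 3.2 − 9.3 = -6.1 V < 0.7 V, so it is off. The assumption is consistent.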